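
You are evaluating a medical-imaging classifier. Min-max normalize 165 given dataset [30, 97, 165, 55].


min=30, max=165
(165-30)/(165-30) = 135/135 = 1.0

1.0


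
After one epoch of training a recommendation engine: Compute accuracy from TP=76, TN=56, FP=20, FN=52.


Accuracy = (TP+TN)/(TP+TN+FP+FN)
= (76+56)/(204)
= 132/204 = 64.71%

64.71%


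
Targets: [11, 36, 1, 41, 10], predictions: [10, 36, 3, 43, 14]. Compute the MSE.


Squared errors: (11-10)²=1, (36-36)²=0, (1-3)²=4, (41-43)²=4, (10-14)²=16
Sum = 25
MSE = 25/5 = 5

5


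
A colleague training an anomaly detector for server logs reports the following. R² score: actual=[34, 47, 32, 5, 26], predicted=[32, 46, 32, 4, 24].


ȳ = 28.8
SS_res = Σ(y-ŷ)² = 10
SS_tot = Σ(y-ȳ)² = 942.8
R² = 1 - SS_res/SS_tot = 1 - 0.0106 = 0.9894

0.9894


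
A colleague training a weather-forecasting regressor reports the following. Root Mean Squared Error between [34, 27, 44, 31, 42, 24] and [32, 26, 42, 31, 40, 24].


MSE = 13/6 = 2.1667
RMSE = √(13/6) = 1.472

1.472


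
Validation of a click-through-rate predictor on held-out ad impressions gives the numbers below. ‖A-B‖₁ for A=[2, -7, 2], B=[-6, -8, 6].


d = |2+ 6| + |-7+ 8| + |2-6|
  = 8 + 1 + 4
  = 13

13


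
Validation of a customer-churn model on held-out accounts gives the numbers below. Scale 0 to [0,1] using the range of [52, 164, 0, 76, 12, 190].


min=0, max=190
(0-0)/(190-0) = 0/190 = 0.0

0.0


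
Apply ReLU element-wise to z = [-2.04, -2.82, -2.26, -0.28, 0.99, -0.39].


ReLU(-2.04) = max(0, -2.04) = 0.0
ReLU(-2.82) = max(0, -2.82) = 0.0
ReLU(-2.26) = max(0, -2.26) = 0.0
ReLU(-0.28) = max(0, -0.28) = 0.0
ReLU(0.99) = max(0, 0.99) = 0.99
ReLU(-0.39) = max(0, -0.39) = 0.0
result = [0.0, 0.0, 0.0, 0.0, 0.99, 0.0]

[0.0, 0.0, 0.0, 0.0, 0.99, 0.0]


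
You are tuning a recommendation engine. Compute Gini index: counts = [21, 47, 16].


Probabilities: [21/84, 47/84, 16/84] ≈ [0.25, 0.5595, 0.1905]
Σpᵢ² = (441 + 2209 + 256)/84² = 2906/7056
Gini = 1 - Σpᵢ² = 1 - 2906/7056 = 0.5882

0.5882


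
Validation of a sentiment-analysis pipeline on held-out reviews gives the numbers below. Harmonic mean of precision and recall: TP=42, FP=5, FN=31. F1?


Precision = 42/47 = 0.8936
Recall = 42/73 = 0.5753
F1 = 2·P·R/(P+R) = 2·TP/(2·TP+FP+FN) = 84/(84+5+31) = 84/120 = 0.7

0.7


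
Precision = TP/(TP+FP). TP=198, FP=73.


Precision = TP/(TP+FP)
= 198/(198+73)
= 198/271 = 73.06%

73.06%


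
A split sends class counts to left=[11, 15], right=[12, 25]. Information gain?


Parent = [23, 40], H_parent = 0.9468
H_left = 0.9829 (n=26), H_right = 0.909 (n=37)
H_children = (26/63)·0.9829 + (37/63)·0.909 = 0.9395
IG = 0.9468 - 0.9395 = 0.0073

0.0073


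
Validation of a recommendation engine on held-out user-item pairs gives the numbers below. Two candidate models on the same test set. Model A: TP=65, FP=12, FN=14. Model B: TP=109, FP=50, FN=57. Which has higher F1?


Model A: P=65/77=0.8442, R=65/79=0.8228, F1=2PR/(P+R)=2TP/(2TP+FP+FN)=130/156=0.8333
Model B: P=109/159=0.6855, R=109/166=0.6566, F1=2PR/(P+R)=2TP/(2TP+FP+FN)=218/325=0.6708
0.8333 > 0.6708 → Model A

Model A


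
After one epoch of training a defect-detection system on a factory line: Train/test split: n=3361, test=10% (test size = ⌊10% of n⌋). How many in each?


Test = ⌊3361·10/100⌋ = 336
Train = 3361 - 336 = 3025

Train: 3025, Test: 336


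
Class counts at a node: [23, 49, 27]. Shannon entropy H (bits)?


Probabilities: [23/99, 49/99, 27/99] ≈ [0.2323, 0.4949, 0.2727]
H = -((23/99)·log₂(23/99) + (49/99)·log₂(49/99) + (27/99)·log₂(27/99))
  = 1.5026 bits

1.5026 bits


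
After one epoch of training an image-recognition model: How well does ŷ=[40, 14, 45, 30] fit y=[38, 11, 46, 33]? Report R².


ȳ = 32
SS_res = Σ(y-ŷ)² = 23
SS_tot = Σ(y-ȳ)² = 674
R² = 1 - SS_res/SS_tot = 1 - 0.0341 = 0.9659

0.9659


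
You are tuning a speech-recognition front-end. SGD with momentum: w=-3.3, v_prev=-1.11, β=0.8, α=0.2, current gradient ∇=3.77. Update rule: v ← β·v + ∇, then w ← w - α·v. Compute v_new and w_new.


v_new = 0.8·-1.11 + 3.77 = -0.888 + 3.77 = 2.882
w_new = -3.3 - 0.2·2.882 = -3.3 - 0.5764 = -3.8764

v_new=2.882, w_new=-3.8764


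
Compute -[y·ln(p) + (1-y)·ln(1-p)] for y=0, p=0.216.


BCE = -[y·ln(p) + (1-y)·ln(1-p)]
= -0 - 1·ln(1-0.216)
= -ln(0.784) = 0.2433

0.2433


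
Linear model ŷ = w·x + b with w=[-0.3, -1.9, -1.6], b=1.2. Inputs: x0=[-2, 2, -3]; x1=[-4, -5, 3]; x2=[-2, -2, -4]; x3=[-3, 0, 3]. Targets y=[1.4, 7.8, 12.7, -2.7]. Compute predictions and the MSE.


ŷ0 = (-0.3)·(-2) + (-1.9)·(2) + (-1.6)·(-3) + 1.2 = 2.8
ŷ1 = (-0.3)·(-4) + (-1.9)·(-5) + (-1.6)·(3) + 1.2 = 7.1
ŷ2 = (-0.3)·(-2) + (-1.9)·(-2) + (-1.6)·(-4) + 1.2 = 12.0
ŷ3 = (-0.3)·(-3) + (-1.9)·(0) + (-1.6)·(3) + 1.2 = -2.7
errors² = [1.96, 0.49, 0.49, 0.0]
MSE = 2.9400/4 = 0.735

0.735


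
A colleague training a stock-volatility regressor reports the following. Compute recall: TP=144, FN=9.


Recall = TP/(TP+FN)
= 144/(144+9)
= 144/153 = 94.12%

94.12%


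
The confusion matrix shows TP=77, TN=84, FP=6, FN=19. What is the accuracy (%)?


Accuracy = (TP+TN)/(TP+TN+FP+FN)
= (77+84)/(186)
= 161/186 = 86.56%

86.56%


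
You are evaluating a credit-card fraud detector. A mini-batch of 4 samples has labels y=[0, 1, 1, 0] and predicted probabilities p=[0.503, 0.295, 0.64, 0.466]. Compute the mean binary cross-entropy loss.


L[0] = -ln(1-0.503) = -ln(0.497) = 0.6992
L[1] = -ln(0.295) = 1.2208
L[2] = -ln(0.64) = 0.4463
L[3] = -ln(1-0.466) = -ln(0.534) = 0.6274
mean = (0.6992 + 1.2208 + 0.4463 + 0.6274)/4 = 0.7484

0.7484


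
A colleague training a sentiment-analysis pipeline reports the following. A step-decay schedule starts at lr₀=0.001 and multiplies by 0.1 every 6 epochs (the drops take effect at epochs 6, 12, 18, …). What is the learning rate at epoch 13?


n_drops = ⌊13/6⌋ = 2
lr = 0.001·0.1^2 = 0.001·0.01 = 0.00001

0.00001


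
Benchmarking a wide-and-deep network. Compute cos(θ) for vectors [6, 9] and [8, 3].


A·B = 6·8 + 9·3 = 75
‖A‖ = √117 = 10.8167, ‖B‖ = √73 = 8.544
cos = 75/(√117·√73) = 75/√8541 = 0.8115

0.8115


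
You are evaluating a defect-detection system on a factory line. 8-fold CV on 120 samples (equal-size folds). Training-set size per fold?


Fold size = 120/8 = 15
Training per fold = 120 - 15 = 105

105


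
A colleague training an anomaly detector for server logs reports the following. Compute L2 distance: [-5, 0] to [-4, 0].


d = √((-5+ 4)² + (0-0)²)
  = √(1 + 0)
  = √1 = 1.0

1.0


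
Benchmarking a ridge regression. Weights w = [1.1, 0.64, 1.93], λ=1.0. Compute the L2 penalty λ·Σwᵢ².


‖w‖₂² = (1.1)² + (0.64)² + (1.93)²
     = 1.21 + 0.4096 + 3.7249
     = 5.3445
λ·‖w‖₂² = 1.0·5.3445 = 5.3445

5.3445


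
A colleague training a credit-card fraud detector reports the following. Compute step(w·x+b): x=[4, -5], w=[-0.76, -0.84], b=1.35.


z = (4)·(-0.76) + (-5)·(-0.84) + 1.35
  = 2.51
step(z) = 1 (z≥0)

1


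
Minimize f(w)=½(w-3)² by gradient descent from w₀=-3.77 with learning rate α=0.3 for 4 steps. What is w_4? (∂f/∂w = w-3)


step 1: grad = -3.77-3 = -6.77; w = -3.77 - 0.3·(-6.77) = -1.739
step 2: grad = -1.739-3 = -4.739; w = -1.739 - 0.3·(-4.739) = -0.3173
step 3: grad = -0.3173-3 = -3.3173; w = -0.3173 - 0.3·(-3.3173) = 0.67789
step 4: grad = 0.67789-3 = -2.32211; w = 0.67789 - 0.3·(-2.32211) = 1.374523

1.374523


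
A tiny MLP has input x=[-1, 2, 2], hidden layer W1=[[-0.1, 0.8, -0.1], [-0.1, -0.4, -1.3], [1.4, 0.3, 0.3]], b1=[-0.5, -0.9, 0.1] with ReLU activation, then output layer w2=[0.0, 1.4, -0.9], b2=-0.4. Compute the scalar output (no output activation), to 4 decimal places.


z1[0] = (-0.1)·(-1) + (0.8)·(2) + (-0.1)·(2) - 0.5 = 1.0
z1[1] = (-0.1)·(-1) + (-0.4)·(2) + (-1.3)·(2) - 0.9 = -4.2
z1[2] = (1.4)·(-1) + (0.3)·(2) + (0.3)·(2) + 0.1 = -0.1
h = ReLU(z1) = [1.0, 0.0, 0.0]
output = (0.0)·(1.0) + (1.4)·(0.0) + (-0.9)·(0.0) - 0.4 = -0.4

-0.4


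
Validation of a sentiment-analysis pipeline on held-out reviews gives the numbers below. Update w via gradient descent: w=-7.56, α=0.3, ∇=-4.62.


w_new = w - α·∇
= -7.56 - 0.3·-4.62
= -7.56 + 1.386
= -6.174

-6.174


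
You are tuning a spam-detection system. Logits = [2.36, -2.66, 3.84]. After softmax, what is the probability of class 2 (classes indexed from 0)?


Exponentials: e^2.36=10.591, e^-2.66=0.0699, e^3.84=46.5255
Sum = 57.1864
Softmax = [0.1852, 0.0012, 0.8136]
p[2] = 46.5255/57.1864 = 0.8136

0.8136


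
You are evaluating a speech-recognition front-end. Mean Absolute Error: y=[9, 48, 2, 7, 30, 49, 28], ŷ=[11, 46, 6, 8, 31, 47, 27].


Absolute errors: |9-11|=2, |48-46|=2, |2-6|=4, |7-8|=1, |30-31|=1, |49-47|=2, |28-27|=1
Sum = 13
MAE = 13/7 = 13/7

13/7


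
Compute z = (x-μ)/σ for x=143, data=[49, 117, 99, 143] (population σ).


μ = 102, σ = 34.3657
z = (143 - 102)/34.3657 = 1.1931

1.1931


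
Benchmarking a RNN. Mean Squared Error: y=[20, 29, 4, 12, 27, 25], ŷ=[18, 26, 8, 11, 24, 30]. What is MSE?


Squared errors: (20-18)²=4, (29-26)²=9, (4-8)²=16, (12-11)²=1, (27-24)²=9, (25-30)²=25
Sum = 64
MSE = 64/6 = 32/3

32/3


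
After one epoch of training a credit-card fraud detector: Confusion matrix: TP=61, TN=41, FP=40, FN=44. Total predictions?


Total = TP + TN + FP + FN
= 61 + 41 + 40 + 44
= 186
(Predicted positive: 101, predicted negative: 85)

186


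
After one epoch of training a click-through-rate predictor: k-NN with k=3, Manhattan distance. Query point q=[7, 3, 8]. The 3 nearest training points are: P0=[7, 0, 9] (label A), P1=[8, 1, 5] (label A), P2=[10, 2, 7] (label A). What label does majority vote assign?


d(q,P0) = 4  (label A)
d(q,P1) = 6  (label A)
d(q,P2) = 5  (label A)
Votes: A=3, B=0
Majority → A

A


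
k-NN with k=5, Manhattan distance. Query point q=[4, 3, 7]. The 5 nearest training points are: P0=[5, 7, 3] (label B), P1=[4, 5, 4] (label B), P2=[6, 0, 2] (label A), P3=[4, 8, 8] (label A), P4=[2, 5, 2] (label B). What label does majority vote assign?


d(q,P0) = 9  (label B)
d(q,P1) = 5  (label B)
d(q,P2) = 10  (label A)
d(q,P3) = 6  (label A)
d(q,P4) = 9  (label B)
Votes: A=2, B=3
Majority → B

B


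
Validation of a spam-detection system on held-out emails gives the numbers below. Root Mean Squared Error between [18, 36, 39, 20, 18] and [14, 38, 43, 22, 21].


MSE = 49/5 = 9.8
RMSE = √(49/5) = 3.1305

3.1305


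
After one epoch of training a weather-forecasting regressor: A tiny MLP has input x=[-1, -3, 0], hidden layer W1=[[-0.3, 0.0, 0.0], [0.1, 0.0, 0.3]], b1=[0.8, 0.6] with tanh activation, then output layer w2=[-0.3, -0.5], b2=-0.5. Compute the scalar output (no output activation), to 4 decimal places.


z1[0] = (-0.3)·(-1) + (0.0)·(-3) + (0.0)·(0) + 0.8 = 1.1
z1[1] = (0.1)·(-1) + (0.0)·(-3) + (0.3)·(0) + 0.6 = 0.5
h = tanh(z1) = [0.8005, 0.4621]
output = (-0.3)·(0.8005) + (-0.5)·(0.4621) - 0.5 = -0.9712

-0.9712


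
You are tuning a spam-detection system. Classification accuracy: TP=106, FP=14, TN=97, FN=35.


Accuracy = (TP+TN)/(TP+TN+FP+FN)
= (106+97)/(252)
= 203/252 = 80.56%

80.56%


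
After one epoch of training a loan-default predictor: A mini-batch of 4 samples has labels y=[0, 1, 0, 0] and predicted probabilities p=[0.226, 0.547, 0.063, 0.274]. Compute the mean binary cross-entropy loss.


L[0] = -ln(1-0.226) = -ln(0.774) = 0.2562
L[1] = -ln(0.547) = 0.6033
L[2] = -ln(1-0.063) = -ln(0.937) = 0.0651
L[3] = -ln(1-0.274) = -ln(0.726) = 0.3202
mean = (0.2562 + 0.6033 + 0.0651 + 0.3202)/4 = 0.3112

0.3112


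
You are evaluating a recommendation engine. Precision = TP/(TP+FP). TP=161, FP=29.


Precision = TP/(TP+FP)
= 161/(161+29)
= 161/190 = 84.74%

84.74%


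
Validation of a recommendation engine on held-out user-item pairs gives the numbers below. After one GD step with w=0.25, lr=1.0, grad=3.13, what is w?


w_new = w - α·∇
= 0.25 - 1.0·3.13
= 0.25 - 3.13
= -2.88

-2.88


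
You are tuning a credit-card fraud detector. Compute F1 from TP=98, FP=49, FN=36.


Precision = 98/147 = 0.6667
Recall = 98/134 = 0.7313
F1 = 2·P·R/(P+R) = 2·TP/(2·TP+FP+FN) = 196/(196+49+36) = 196/281 = 0.6975

0.6975


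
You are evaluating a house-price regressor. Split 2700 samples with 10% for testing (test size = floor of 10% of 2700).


Test = ⌊2700·10/100⌋ = 270
Train = 2700 - 270 = 2430

Train: 2430, Test: 270


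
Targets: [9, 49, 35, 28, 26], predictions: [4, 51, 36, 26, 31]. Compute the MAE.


Absolute errors: |9-4|=5, |49-51|=2, |35-36|=1, |28-26|=2, |26-31|=5
Sum = 15
MAE = 15/5 = 3

3


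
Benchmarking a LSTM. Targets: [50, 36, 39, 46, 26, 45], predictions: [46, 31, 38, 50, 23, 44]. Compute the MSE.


Squared errors: (50-46)²=16, (36-31)²=25, (39-38)²=1, (46-50)²=16, (26-23)²=9, (45-44)²=1
Sum = 68
MSE = 68/6 = 34/3

34/3


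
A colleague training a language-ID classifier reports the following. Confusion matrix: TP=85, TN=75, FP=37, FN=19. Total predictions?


Total = TP + TN + FP + FN
= 85 + 75 + 37 + 19
= 216
(Predicted positive: 122, predicted negative: 94)

216


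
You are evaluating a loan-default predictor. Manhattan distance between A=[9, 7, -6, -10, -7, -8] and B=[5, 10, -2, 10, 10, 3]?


d = |9-5| + |7-10| + |-6+ 2| + |-10-10| + |-7-10| + |-8-3|
  = 4 + 3 + 4 + 20 + 17 + 11
  = 59

59


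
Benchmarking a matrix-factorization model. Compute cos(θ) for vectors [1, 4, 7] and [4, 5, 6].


A·B = 1·4 + 4·5 + 7·6 = 66
‖A‖ = √66 = 8.124, ‖B‖ = √77 = 8.775
cos = 66/(√66·√77) = 66/√5082 = 0.9258

0.9258


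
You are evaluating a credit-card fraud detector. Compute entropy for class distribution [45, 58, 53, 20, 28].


Probabilities: [45/204, 58/204, 53/204, 20/204, 28/204] ≈ [0.2206, 0.2843, 0.2598, 0.098, 0.1373]
H = -((45/204)·log₂(45/204) + (58/204)·log₂(58/204) + (53/204)·log₂(53/204) + (20/204)·log₂(20/204) + (28/204)·log₂(28/204))
  = 2.2238 bits

2.2238 bits


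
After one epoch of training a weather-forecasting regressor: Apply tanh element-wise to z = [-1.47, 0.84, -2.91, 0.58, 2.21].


tanh(-1.47) = -0.8996
tanh(0.84) = 0.6858
tanh(-2.91) = -0.9941
tanh(0.58) = 0.5227
tanh(2.21) = 0.9762
result = [-0.8996, 0.6858, -0.9941, 0.5227, 0.9762]

[-0.8996, 0.6858, -0.9941, 0.5227, 0.9762]


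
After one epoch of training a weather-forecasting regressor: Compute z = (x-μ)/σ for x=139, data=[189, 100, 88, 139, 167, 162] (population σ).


μ = 140.8333, σ = 36.32
z = (139 - 140.8333)/36.32 = -0.0505

-0.0505


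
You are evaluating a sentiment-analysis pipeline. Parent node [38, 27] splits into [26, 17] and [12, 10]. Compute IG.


Parent = [38, 27], H_parent = 0.9792
H_left = 0.9682 (n=43), H_right = 0.994 (n=22)
H_children = (43/65)·0.9682 + (22/65)·0.994 = 0.9769
IG = 0.9792 - 0.9769 = 0.0023

0.0023


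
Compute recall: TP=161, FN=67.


Recall = TP/(TP+FN)
= 161/(161+67)
= 161/228 = 70.61%

70.61%


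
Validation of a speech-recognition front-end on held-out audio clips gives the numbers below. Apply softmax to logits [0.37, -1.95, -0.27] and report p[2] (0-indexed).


Exponentials: e^0.37=1.4477, e^-1.95=0.1423, e^-0.27=0.7634
Sum = 2.3534
Softmax = [0.6152, 0.0605, 0.3244]
p[2] = 0.7634/2.3534 = 0.3244

0.3244


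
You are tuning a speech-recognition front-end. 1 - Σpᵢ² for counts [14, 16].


Probabilities: [14/30, 16/30] ≈ [0.4667, 0.5333]
Σpᵢ² = (196 + 256)/30² = 452/900
Gini = 1 - Σpᵢ² = 1 - 452/900 = 0.4978

0.4978


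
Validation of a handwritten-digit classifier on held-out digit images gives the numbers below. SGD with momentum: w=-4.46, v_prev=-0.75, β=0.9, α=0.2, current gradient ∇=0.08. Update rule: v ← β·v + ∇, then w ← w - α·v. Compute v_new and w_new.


v_new = 0.9·-0.75 + 0.08 = -0.675 + 0.08 = -0.595
w_new = -4.46 - 0.2·-0.595 = -4.46 + 0.119 = -4.341

v_new=-0.595, w_new=-4.341


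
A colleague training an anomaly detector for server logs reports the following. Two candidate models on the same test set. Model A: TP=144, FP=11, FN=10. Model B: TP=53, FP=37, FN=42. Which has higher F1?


Model A: P=144/155=0.929, R=144/154=0.9351, F1=2PR/(P+R)=2TP/(2TP+FP+FN)=288/309=0.932
Model B: P=53/90=0.5889, R=53/95=0.5579, F1=2PR/(P+R)=2TP/(2TP+FP+FN)=106/185=0.573
0.932 > 0.573 → Model A

Model A


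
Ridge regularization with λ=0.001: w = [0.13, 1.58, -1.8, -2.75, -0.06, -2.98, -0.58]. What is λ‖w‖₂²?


‖w‖₂² = (0.13)² + (1.58)² + (-1.8)² + (-2.75)² + (-0.06)² + (-2.98)² + (-0.58)²
     = 0.0169 + 2.4964 + 3.24 + 7.5625 + 0.0036 + 8.8804 + 0.3364
     = 22.5362
λ·‖w‖₂² = 0.001·22.5362 = 0.022536

0.022536


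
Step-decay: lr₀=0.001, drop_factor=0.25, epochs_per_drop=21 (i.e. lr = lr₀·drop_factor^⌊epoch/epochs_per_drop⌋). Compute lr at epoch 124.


n_drops = ⌊124/21⌋ = 5
lr = 0.001·0.25^5 = 0.001·0.0009765625 = 0.0000009765625

0.0000009765625


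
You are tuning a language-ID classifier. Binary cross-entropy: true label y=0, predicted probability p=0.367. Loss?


BCE = -[y·ln(p) + (1-y)·ln(1-p)]
= -0 - 1·ln(1-0.367)
= -ln(0.633) = 0.4573

0.4573


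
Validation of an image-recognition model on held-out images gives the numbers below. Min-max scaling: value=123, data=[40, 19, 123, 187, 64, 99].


min=19, max=187
(123-19)/(187-19) = 104/168 = 0.619

0.619


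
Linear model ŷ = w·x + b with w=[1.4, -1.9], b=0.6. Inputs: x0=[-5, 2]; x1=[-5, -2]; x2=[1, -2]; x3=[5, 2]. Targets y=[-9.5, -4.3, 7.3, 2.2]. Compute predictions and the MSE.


ŷ0 = (1.4)·(-5) + (-1.9)·(2) + 0.6 = -10.2
ŷ1 = (1.4)·(-5) + (-1.9)·(-2) + 0.6 = -2.6
ŷ2 = (1.4)·(1) + (-1.9)·(-2) + 0.6 = 5.8
ŷ3 = (1.4)·(5) + (-1.9)·(2) + 0.6 = 3.8
errors² = [0.49, 2.89, 2.25, 2.56]
MSE = 8.1900/4 = 2.0475

2.0475


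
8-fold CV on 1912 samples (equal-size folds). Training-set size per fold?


Fold size = 1912/8 = 239
Training per fold = 1912 - 239 = 1673

1673


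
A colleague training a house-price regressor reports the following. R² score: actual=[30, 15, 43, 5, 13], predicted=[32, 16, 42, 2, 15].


ȳ = 21.2
SS_res = Σ(y-ŷ)² = 19
SS_tot = Σ(y-ȳ)² = 920.8
R² = 1 - SS_res/SS_tot = 1 - 0.0206 = 0.9794

0.9794


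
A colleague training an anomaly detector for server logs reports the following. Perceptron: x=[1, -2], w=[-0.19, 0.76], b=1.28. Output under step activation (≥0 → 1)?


z = (1)·(-0.19) + (-2)·(0.76) + 1.28
  = -0.43
step(z) = 0 (z<0)

0


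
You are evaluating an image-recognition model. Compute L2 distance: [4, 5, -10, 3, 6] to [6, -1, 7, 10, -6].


d = √((4-6)² + (5+ 1)² + (-10-7)² + (3-10)² + (6+ 6)²)
  = √(4 + 36 + 289 + 49 + 144)
  = √522 = 22.8473

22.8473


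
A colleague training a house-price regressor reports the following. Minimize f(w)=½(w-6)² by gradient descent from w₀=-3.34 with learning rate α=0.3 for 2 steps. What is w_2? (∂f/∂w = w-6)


step 1: grad = -3.34-6 = -9.34; w = -3.34 - 0.3·(-9.34) = -0.538
step 2: grad = -0.538-6 = -6.538; w = -0.538 - 0.3·(-6.538) = 1.4234

1.4234


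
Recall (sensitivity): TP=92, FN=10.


Recall = TP/(TP+FN)
= 92/(92+10)
= 92/102 = 90.2%

90.2%


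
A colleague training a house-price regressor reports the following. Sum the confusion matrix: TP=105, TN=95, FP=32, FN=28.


Total = TP + TN + FP + FN
= 105 + 95 + 32 + 28
= 260
(Predicted positive: 137, predicted negative: 123)

260


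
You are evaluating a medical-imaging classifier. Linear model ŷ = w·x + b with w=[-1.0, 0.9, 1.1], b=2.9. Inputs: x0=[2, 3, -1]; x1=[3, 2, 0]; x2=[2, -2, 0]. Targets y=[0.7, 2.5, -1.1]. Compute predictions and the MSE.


ŷ0 = (-1.0)·(2) + (0.9)·(3) + (1.1)·(-1) + 2.9 = 2.5
ŷ1 = (-1.0)·(3) + (0.9)·(2) + (1.1)·(0) + 2.9 = 1.7
ŷ2 = (-1.0)·(2) + (0.9)·(-2) + (1.1)·(0) + 2.9 = -0.9
errors² = [3.24, 0.64, 0.04]
MSE = 3.9200/3 = 1.3067

1.3067


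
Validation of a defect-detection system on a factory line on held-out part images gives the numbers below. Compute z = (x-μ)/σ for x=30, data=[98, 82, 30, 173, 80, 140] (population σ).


μ = 100.5, σ = 45.7448
z = (30 - 100.5)/45.7448 = -1.5412

-1.5412


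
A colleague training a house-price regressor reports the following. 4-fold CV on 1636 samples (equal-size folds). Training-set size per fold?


Fold size = 1636/4 = 409
Training per fold = 1636 - 409 = 1227

1227


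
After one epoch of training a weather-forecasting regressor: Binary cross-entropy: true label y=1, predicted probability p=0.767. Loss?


BCE = -[y·ln(p) + (1-y)·ln(1-p)]
= -1·ln(0.767) - 0
= -ln(0.767) = 0.2653

0.2653


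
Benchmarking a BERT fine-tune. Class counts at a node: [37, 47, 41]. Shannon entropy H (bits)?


Probabilities: [37/125, 47/125, 41/125] ≈ [0.296, 0.376, 0.328]
H = -((37/125)·log₂(37/125) + (47/125)·log₂(47/125) + (41/125)·log₂(41/125))
  = 1.578 bits

1.578 bits


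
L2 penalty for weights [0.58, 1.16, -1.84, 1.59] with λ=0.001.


‖w‖₂² = (0.58)² + (1.16)² + (-1.84)² + (1.59)²
     = 0.3364 + 1.3456 + 3.3856 + 2.5281
     = 7.5957
λ·‖w‖₂² = 0.001·7.5957 = 0.007596

0.007596


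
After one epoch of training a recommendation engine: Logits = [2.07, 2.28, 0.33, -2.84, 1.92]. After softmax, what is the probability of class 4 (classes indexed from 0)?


Exponentials: e^2.07=7.9248, e^2.28=9.7767, e^0.33=1.391, e^-2.84=0.0584, e^1.92=6.821
Sum = 25.9719
Softmax = [0.3051, 0.3764, 0.0536, 0.0022, 0.2626]
p[4] = 6.821/25.9719 = 0.2626

0.2626


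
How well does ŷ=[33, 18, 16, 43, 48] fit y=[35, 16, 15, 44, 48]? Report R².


ȳ = 31.6
SS_res = Σ(y-ŷ)² = 10
SS_tot = Σ(y-ȳ)² = 953.2
R² = 1 - SS_res/SS_tot = 1 - 0.0105 = 0.9895

0.9895


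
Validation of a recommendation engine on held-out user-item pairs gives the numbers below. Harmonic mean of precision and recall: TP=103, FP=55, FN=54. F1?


Precision = 103/158 = 0.6519
Recall = 103/157 = 0.6561
F1 = 2·P·R/(P+R) = 2·TP/(2·TP+FP+FN) = 206/(206+55+54) = 206/315 = 0.654

0.654


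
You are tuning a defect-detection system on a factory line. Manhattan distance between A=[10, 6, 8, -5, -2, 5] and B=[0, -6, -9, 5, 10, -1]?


d = |10-0| + |6+ 6| + |8+ 9| + |-5-5| + |-2-10| + |5+ 1|
  = 10 + 12 + 17 + 10 + 12 + 6
  = 67

67


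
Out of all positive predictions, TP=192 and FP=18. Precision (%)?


Precision = TP/(TP+FP)
= 192/(192+18)
= 192/210 = 91.43%

91.43%


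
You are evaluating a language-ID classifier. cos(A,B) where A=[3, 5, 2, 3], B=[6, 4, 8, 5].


A·B = 3·6 + 5·4 + 2·8 + 3·5 = 69
‖A‖ = √47 = 6.8557, ‖B‖ = √141 = 11.8743
cos = 69/(√47·√141) = 69/√6627 = 0.8476

0.8476


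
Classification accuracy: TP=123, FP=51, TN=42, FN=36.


Accuracy = (TP+TN)/(TP+TN+FP+FN)
= (123+42)/(252)
= 165/252 = 65.48%

65.48%


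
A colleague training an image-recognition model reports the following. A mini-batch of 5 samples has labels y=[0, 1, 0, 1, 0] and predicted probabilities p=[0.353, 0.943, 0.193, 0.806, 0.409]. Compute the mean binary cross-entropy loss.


L[0] = -ln(1-0.353) = -ln(0.647) = 0.4354
L[1] = -ln(0.943) = 0.0587
L[2] = -ln(1-0.193) = -ln(0.807) = 0.2144
L[3] = -ln(0.806) = 0.2157
L[4] = -ln(1-0.409) = -ln(0.591) = 0.5259
mean = (0.4354 + 0.0587 + 0.2144 + 0.2157 + 0.5259)/5 = 0.29

0.29


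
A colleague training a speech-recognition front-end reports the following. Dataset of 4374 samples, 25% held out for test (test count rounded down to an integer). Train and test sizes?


Test = ⌊4374·25/100⌋ = 1093
Train = 4374 - 1093 = 3281

Train: 3281, Test: 1093


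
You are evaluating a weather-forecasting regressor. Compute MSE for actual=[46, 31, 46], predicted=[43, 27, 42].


Squared errors: (46-43)²=9, (31-27)²=16, (46-42)²=16
Sum = 41
MSE = 41/3 = 41/3

41/3


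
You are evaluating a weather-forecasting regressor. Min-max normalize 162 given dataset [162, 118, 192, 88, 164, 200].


min=88, max=200
(162-88)/(200-88) = 74/112 = 0.6607

0.6607


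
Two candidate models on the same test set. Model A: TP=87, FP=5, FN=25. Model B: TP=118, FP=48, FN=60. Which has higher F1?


Model A: P=87/92=0.9457, R=87/112=0.7768, F1=2PR/(P+R)=2TP/(2TP+FP+FN)=174/204=0.8529
Model B: P=118/166=0.7108, R=118/178=0.6629, F1=2PR/(P+R)=2TP/(2TP+FP+FN)=236/344=0.686
0.8529 > 0.686 → Model A

Model A


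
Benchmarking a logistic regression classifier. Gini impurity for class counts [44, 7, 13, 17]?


Probabilities: [44/81, 7/81, 13/81, 17/81] ≈ [0.5432, 0.0864, 0.1605, 0.2099]
Σpᵢ² = (1936 + 49 + 169 + 289)/81² = 2443/6561
Gini = 1 - Σpᵢ² = 1 - 2443/6561 = 0.6276

0.6276


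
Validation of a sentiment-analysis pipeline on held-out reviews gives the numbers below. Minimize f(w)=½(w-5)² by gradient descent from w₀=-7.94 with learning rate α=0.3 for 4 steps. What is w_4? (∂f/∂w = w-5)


step 1: grad = -7.94-5 = -12.94; w = -7.94 - 0.3·(-12.94) = -4.058
step 2: grad = -4.058-5 = -9.058; w = -4.058 - 0.3·(-9.058) = -1.3406
step 3: grad = -1.3406-5 = -6.3406; w = -1.3406 - 0.3·(-6.3406) = 0.56158
step 4: grad = 0.56158-5 = -4.43842; w = 0.56158 - 0.3·(-4.43842) = 1.893106

1.893106


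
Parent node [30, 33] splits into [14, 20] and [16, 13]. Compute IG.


Parent = [30, 33], H_parent = 0.9984
H_left = 0.9774 (n=34), H_right = 0.9923 (n=29)
H_children = (34/63)·0.9774 + (29/63)·0.9923 = 0.9843
IG = 0.9984 - 0.9843 = 0.0141

0.0141


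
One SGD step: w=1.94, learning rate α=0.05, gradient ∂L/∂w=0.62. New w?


w_new = w - α·∇
= 1.94 - 0.05·0.62
= 1.94 - 0.031
= 1.909

1.909


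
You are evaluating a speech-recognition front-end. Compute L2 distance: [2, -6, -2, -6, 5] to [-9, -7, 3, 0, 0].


d = √((2+ 9)² + (-6+ 7)² + (-2-3)² + (-6-0)² + (5-0)²)
  = √(121 + 1 + 25 + 36 + 25)
  = √208 = 14.4222

14.4222


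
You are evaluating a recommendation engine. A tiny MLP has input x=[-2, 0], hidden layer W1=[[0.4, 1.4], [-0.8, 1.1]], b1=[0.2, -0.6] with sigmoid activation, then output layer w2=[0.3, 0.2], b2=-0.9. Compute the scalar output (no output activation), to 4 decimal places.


z1[0] = (0.4)·(-2) + (1.4)·(0) + 0.2 = -0.6
z1[1] = (-0.8)·(-2) + (1.1)·(0) - 0.6 = 1.0
h = sigmoid(z1) = [0.3543, 0.7311]
output = (0.3)·(0.3543) + (0.2)·(0.7311) - 0.9 = -0.6475

-0.6475


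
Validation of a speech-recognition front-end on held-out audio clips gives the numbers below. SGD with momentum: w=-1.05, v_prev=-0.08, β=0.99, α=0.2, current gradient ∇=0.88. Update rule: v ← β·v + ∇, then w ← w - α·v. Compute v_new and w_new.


v_new = 0.99·-0.08 + 0.88 = -0.0792 + 0.88 = 0.8008
w_new = -1.05 - 0.2·0.8008 = -1.05 - 0.16016 = -1.21016

v_new=0.8008, w_new=-1.21016


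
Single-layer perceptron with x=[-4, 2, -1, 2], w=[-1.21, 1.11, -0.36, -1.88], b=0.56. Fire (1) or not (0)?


z = (-4)·(-1.21) + (2)·(1.11) + (-1)·(-0.36) + (2)·(-1.88) + 0.56
  = 4.22
step(z) = 1 (z≥0)

1


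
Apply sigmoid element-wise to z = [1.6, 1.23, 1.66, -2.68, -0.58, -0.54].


σ(1.6) = 1/(1+e^-1.6) = 0.832
σ(1.23) = 1/(1+e^-1.23) = 0.7738
σ(1.66) = 1/(1+e^-1.66) = 0.8402
σ(-2.68) = 1/(1+e^2.68) = 0.0642
σ(-0.58) = 1/(1+e^0.58) = 0.3589
σ(-0.54) = 1/(1+e^0.54) = 0.3682
result = [0.832, 0.7738, 0.8402, 0.0642, 0.3589, 0.3682]

[0.832, 0.7738, 0.8402, 0.0642, 0.3589, 0.3682]


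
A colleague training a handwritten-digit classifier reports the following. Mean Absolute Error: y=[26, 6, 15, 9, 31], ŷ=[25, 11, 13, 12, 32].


Absolute errors: |26-25|=1, |6-11|=5, |15-13|=2, |9-12|=3, |31-32|=1
Sum = 12
MAE = 12/5 = 12/5

12/5


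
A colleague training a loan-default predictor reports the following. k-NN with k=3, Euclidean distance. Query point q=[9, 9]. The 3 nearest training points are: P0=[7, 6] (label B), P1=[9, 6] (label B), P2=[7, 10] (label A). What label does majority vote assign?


d(q,P0) = 3.6056  (label B)
d(q,P1) = 3.0  (label B)
d(q,P2) = 2.2361  (label A)
Votes: A=1, B=2
Majority → B

B


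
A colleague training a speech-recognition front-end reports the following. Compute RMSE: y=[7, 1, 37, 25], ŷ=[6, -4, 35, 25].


MSE = 30/4 = 7.5
RMSE = √(30/4) = 2.7386

2.7386


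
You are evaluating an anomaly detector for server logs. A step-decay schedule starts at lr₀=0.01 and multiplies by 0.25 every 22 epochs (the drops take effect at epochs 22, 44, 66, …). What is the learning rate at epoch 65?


n_drops = ⌊65/22⌋ = 2
lr = 0.01·0.25^2 = 0.01·0.0625 = 0.000625

0.000625


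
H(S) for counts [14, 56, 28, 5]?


Probabilities: [14/103, 56/103, 28/103, 5/103] ≈ [0.1359, 0.5437, 0.2718, 0.0485]
H = -((14/103)·log₂(14/103) + (56/103)·log₂(56/103) + (28/103)·log₂(28/103) + (5/103)·log₂(5/103))
  = 1.592 bits

1.592 bits


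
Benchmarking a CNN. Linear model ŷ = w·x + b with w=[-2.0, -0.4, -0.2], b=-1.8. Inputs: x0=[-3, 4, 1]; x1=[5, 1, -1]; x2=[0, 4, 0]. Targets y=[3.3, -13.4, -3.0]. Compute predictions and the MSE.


ŷ0 = (-2.0)·(-3) + (-0.4)·(4) + (-0.2)·(1) - 1.8 = 2.4
ŷ1 = (-2.0)·(5) + (-0.4)·(1) + (-0.2)·(-1) - 1.8 = -12.0
ŷ2 = (-2.0)·(0) + (-0.4)·(4) + (-0.2)·(0) - 1.8 = -3.4
errors² = [0.81, 1.96, 0.16]
MSE = 2.9300/3 = 0.9767

0.9767


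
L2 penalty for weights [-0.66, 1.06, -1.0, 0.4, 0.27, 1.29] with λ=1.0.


‖w‖₂² = (-0.66)² + (1.06)² + (-1.0)² + (0.4)² + (0.27)² + (1.29)²
     = 0.4356 + 1.1236 + 1 + 0.16 + 0.0729 + 1.6641
     = 4.4562
λ·‖w‖₂² = 1.0·4.4562 = 4.4562

4.4562


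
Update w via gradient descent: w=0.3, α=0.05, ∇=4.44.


w_new = w - α·∇
= 0.3 - 0.05·4.44
= 0.3 - 0.222
= 0.078

0.078


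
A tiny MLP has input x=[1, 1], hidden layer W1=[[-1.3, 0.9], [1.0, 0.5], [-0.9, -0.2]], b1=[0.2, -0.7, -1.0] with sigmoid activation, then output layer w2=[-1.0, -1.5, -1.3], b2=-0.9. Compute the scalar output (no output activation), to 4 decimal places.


z1[0] = (-1.3)·(1) + (0.9)·(1) + 0.2 = -0.2
z1[1] = (1.0)·(1) + (0.5)·(1) - 0.7 = 0.8
z1[2] = (-0.9)·(1) + (-0.2)·(1) - 1.0 = -2.1
h = sigmoid(z1) = [0.4502, 0.69, 0.1091]
output = (-1.0)·(0.4502) + (-1.5)·(0.69) + (-1.3)·(0.1091) - 0.9 = -2.527

-2.527


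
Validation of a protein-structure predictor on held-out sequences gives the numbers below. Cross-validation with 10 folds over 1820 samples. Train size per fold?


Fold size = 1820/10 = 182
Training per fold = 1820 - 182 = 1638

1638


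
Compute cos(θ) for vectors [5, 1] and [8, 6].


A·B = 5·8 + 1·6 = 46
‖A‖ = √26 = 5.099, ‖B‖ = √100 = 10
cos = 46/(√26·√100) = 46/√2600 = 0.9021

0.9021


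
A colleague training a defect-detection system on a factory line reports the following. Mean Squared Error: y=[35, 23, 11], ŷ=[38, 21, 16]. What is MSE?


Squared errors: (35-38)²=9, (23-21)²=4, (11-16)²=25
Sum = 38
MSE = 38/3 = 38/3

38/3


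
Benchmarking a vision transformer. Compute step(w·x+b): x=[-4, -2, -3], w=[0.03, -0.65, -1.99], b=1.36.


z = (-4)·(0.03) + (-2)·(-0.65) + (-3)·(-1.99) + 1.36
  = 8.51
step(z) = 1 (z≥0)

1


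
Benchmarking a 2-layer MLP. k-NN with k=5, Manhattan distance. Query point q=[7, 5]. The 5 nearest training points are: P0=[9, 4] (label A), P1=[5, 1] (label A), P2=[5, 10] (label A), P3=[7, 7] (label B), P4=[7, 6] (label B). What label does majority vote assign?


d(q,P0) = 3  (label A)
d(q,P1) = 6  (label A)
d(q,P2) = 7  (label A)
d(q,P3) = 2  (label B)
d(q,P4) = 1  (label B)
Votes: A=3, B=2
Majority → A

A


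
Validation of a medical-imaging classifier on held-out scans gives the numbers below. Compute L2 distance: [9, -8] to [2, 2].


d = √((9-2)² + (-8-2)²)
  = √(49 + 100)
  = √149 = 12.2066

12.2066


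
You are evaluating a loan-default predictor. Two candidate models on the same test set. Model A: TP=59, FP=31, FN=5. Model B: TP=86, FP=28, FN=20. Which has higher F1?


Model A: P=59/90=0.6556, R=59/64=0.9219, F1=2PR/(P+R)=2TP/(2TP+FP+FN)=118/154=0.7662
Model B: P=86/114=0.7544, R=86/106=0.8113, F1=2PR/(P+R)=2TP/(2TP+FP+FN)=172/220=0.7818
0.7662 < 0.7818 → Model B

Model B


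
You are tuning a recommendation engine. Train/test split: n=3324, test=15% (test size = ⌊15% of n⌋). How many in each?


Test = ⌊3324·15/100⌋ = 498
Train = 3324 - 498 = 2826

Train: 2826, Test: 498


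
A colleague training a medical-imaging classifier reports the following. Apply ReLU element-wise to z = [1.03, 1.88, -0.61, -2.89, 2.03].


ReLU(1.03) = max(0, 1.03) = 1.03
ReLU(1.88) = max(0, 1.88) = 1.88
ReLU(-0.61) = max(0, -0.61) = 0.0
ReLU(-2.89) = max(0, -2.89) = 0.0
ReLU(2.03) = max(0, 2.03) = 2.03
result = [1.03, 1.88, 0.0, 0.0, 2.03]

[1.03, 1.88, 0.0, 0.0, 2.03]


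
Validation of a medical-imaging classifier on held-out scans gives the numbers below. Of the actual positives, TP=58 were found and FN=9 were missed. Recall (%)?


Recall = TP/(TP+FN)
= 58/(58+9)
= 58/67 = 86.57%

86.57%


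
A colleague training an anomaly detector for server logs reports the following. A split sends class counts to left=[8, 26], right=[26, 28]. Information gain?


Parent = [34, 54], H_parent = 0.9624
H_left = 0.7871 (n=34), H_right = 0.999 (n=54)
H_children = (34/88)·0.7871 + (54/88)·0.999 = 0.9171
IG = 0.9624 - 0.9171 = 0.0453

0.0453


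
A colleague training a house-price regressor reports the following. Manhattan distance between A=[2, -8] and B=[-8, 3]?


d = |2+ 8| + |-8-3|
  = 10 + 11
  = 21

21


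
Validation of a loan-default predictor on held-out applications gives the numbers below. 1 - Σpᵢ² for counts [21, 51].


Probabilities: [21/72, 51/72] ≈ [0.2917, 0.7083]
Σpᵢ² = (441 + 2601)/72² = 3042/5184
Gini = 1 - Σpᵢ² = 1 - 3042/5184 = 0.4132

0.4132


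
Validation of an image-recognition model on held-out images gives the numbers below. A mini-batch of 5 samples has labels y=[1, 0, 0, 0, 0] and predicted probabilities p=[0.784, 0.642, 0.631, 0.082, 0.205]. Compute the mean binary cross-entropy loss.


L[0] = -ln(0.784) = 0.2433
L[1] = -ln(1-0.642) = -ln(0.358) = 1.0272
L[2] = -ln(1-0.631) = -ln(0.369) = 0.997
L[3] = -ln(1-0.082) = -ln(0.918) = 0.0856
L[4] = -ln(1-0.205) = -ln(0.795) = 0.2294
mean = (0.2433 + 1.0272 + 0.997 + 0.0856 + 0.2294)/5 = 0.5165

0.5165


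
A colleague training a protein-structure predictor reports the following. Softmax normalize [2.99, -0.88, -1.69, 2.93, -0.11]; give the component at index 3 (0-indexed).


Exponentials: e^2.99=19.8857, e^-0.88=0.4148, e^-1.69=0.1845, e^2.93=18.7276, e^-0.11=0.8958
Sum = 40.1084
Softmax = [0.4958, 0.0103, 0.0046, 0.4669, 0.0223]
p[3] = 18.7276/40.1084 = 0.4669

0.4669


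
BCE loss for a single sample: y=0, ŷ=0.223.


BCE = -[y·ln(p) + (1-y)·ln(1-p)]
= -0 - 1·ln(1-0.223)
= -ln(0.777) = 0.2523

0.2523


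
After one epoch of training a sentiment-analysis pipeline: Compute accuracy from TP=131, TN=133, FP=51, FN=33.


Accuracy = (TP+TN)/(TP+TN+FP+FN)
= (131+133)/(348)
= 264/348 = 75.86%

75.86%


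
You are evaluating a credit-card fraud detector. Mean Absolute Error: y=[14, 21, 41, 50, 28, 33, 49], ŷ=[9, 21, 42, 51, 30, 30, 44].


Absolute errors: |14-9|=5, |21-21|=0, |41-42|=1, |50-51|=1, |28-30|=2, |33-30|=3, |49-44|=5
Sum = 17
MAE = 17/7 = 17/7

17/7


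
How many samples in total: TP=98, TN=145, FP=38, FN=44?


Total = TP + TN + FP + FN
= 98 + 145 + 38 + 44
= 325
(Predicted positive: 136, predicted negative: 189)

325


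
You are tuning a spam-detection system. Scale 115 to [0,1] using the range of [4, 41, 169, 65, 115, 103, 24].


min=4, max=169
(115-4)/(169-4) = 111/165 = 0.6727

0.6727


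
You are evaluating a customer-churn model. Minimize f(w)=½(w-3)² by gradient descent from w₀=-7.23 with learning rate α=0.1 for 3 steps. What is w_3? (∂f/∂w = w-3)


step 1: grad = -7.23-3 = -10.23; w = -7.23 - 0.1·(-10.23) = -6.207
step 2: grad = -6.207-3 = -9.207; w = -6.207 - 0.1·(-9.207) = -5.2863
step 3: grad = -5.2863-3 = -8.2863; w = -5.2863 - 0.1·(-8.2863) = -4.45767

-4.45767


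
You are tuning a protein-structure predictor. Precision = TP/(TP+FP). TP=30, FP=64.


Precision = TP/(TP+FP)
= 30/(30+64)
= 30/94 = 31.91%

31.91%


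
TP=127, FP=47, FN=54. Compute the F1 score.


Precision = 127/174 = 0.7299
Recall = 127/181 = 0.7017
F1 = 2·P·R/(P+R) = 2·TP/(2·TP+FP+FN) = 254/(254+47+54) = 254/355 = 0.7155

0.7155


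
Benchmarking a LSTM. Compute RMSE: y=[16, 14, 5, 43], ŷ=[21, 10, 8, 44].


MSE = 51/4 = 12.75
RMSE = √(51/4) = 3.5707

3.5707


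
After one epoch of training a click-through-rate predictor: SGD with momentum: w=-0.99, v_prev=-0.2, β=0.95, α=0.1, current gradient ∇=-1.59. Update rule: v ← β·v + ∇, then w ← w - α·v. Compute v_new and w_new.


v_new = 0.95·-0.2 - 1.59 = -0.19 - 1.59 = -1.78
w_new = -0.99 - 0.1·-1.78 = -0.99 + 0.178 = -0.812

v_new=-1.78, w_new=-0.812


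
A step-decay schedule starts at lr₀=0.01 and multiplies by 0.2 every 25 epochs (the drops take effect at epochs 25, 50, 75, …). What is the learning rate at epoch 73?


n_drops = ⌊73/25⌋ = 2
lr = 0.01·0.2^2 = 0.01·0.04 = 0.0004

0.0004


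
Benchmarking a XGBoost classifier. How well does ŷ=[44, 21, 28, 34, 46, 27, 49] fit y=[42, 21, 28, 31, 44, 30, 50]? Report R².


ȳ = 35.1429
SS_res = Σ(y-ŷ)² = 27
SS_tot = Σ(y-ȳ)² = 640.86
R² = 1 - SS_res/SS_tot = 1 - 0.0421 = 0.9579

0.9579


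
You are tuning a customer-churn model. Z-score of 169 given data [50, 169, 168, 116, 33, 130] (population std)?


μ = 111, σ = 52.9213
z = (169 - 111)/52.9213 = 1.096

1.096


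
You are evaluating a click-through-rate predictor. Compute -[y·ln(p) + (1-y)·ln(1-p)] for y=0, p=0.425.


BCE = -[y·ln(p) + (1-y)·ln(1-p)]
= -0 - 1·ln(1-0.425)
= -ln(0.575) = 0.5534

0.5534


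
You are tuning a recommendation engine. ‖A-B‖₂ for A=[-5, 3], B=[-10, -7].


d = √((-5+ 10)² + (3+ 7)²)
  = √(25 + 100)
  = √125 = 11.1803

11.1803


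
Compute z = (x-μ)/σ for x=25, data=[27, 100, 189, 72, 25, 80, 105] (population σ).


μ = 85.4286, σ = 51.5443
z = (25 - 85.4286)/51.5443 = -1.1724

-1.1724


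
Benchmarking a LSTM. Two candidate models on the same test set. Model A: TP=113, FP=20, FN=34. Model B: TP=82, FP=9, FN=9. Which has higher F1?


Model A: P=113/133=0.8496, R=113/147=0.7687, F1=2PR/(P+R)=2TP/(2TP+FP+FN)=226/280=0.8071
Model B: P=82/91=0.9011, R=82/91=0.9011, F1=2PR/(P+R)=2TP/(2TP+FP+FN)=164/182=0.9011
0.8071 < 0.9011 → Model B

Model B


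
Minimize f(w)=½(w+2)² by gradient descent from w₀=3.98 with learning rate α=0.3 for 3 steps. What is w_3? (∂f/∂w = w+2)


step 1: grad = 3.98+2 = 5.98; w = 3.98 - 0.3·(5.98) = 2.186
step 2: grad = 2.186+2 = 4.186; w = 2.186 - 0.3·(4.186) = 0.9302
step 3: grad = 0.9302+2 = 2.9302; w = 0.9302 - 0.3·(2.9302) = 0.05114

0.05114


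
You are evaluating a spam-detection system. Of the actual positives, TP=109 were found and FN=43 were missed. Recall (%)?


Recall = TP/(TP+FN)
= 109/(109+43)
= 109/152 = 71.71%

71.71%


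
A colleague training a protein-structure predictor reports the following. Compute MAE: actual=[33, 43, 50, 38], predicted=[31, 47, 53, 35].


Absolute errors: |33-31|=2, |43-47|=4, |50-53|=3, |38-35|=3
Sum = 12
MAE = 12/4 = 3

3


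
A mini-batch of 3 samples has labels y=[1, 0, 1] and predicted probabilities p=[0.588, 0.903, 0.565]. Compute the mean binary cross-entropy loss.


L[0] = -ln(0.588) = 0.531
L[1] = -ln(1-0.903) = -ln(0.097) = 2.333
L[2] = -ln(0.565) = 0.5709
mean = (0.531 + 2.333 + 0.5709)/3 = 1.145

1.145
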